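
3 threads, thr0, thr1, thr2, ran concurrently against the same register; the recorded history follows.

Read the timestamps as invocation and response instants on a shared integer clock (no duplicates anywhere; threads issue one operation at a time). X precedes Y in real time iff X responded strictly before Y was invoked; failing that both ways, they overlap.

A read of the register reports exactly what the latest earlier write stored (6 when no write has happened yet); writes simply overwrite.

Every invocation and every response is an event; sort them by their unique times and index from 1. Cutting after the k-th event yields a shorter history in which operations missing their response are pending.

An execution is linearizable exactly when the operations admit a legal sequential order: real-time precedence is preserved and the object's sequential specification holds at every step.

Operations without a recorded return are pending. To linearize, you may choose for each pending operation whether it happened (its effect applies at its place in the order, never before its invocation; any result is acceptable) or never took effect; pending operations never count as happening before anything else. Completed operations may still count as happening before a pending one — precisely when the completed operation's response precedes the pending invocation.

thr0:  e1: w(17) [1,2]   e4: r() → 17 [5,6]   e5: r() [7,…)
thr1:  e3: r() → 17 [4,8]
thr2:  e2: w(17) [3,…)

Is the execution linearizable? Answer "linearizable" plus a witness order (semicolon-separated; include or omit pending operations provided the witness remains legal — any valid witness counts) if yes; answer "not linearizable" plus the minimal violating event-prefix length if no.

linearizable — witness: e1; e2; e3; e4

1. e1 w(17), leaving value 17
2. e2 w(17) (pending, included), leaving value 17
3. e3 r() → 17, leaving value 17
4. e4 r() → 17, leaving value 17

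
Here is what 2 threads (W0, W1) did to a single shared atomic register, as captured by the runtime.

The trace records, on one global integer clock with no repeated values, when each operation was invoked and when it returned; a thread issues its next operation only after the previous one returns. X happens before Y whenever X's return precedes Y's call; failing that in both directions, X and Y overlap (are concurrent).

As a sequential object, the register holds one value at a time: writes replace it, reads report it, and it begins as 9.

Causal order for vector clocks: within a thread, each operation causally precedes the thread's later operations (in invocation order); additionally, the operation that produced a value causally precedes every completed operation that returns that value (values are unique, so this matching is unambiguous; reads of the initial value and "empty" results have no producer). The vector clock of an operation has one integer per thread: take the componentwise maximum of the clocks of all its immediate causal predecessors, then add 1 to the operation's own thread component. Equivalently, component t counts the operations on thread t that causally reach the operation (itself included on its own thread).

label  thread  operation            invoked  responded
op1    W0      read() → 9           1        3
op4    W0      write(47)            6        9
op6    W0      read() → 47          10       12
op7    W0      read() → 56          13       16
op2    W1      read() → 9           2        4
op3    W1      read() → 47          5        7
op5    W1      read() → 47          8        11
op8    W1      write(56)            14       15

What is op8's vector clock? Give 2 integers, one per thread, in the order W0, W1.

op2, invoked 2, has no incoming edges; only W1's bump applies → (0, 1)
op1, invoked 1, has no incoming edges; only W0's bump applies → (1, 0)
VC(op4, invoked at 6): max of VC(op1)=(1, 0), then +1 on thread W0 → (2, 0)
VC(op6, invoked at 10): max of VC(op4)=(2, 0), then +1 on thread W0 → (3, 0)
VC(op3, invoked at 5): max of VC(op2)=(0, 1), VC(op4)=(2, 0), then +1 on thread W1 → (2, 2)
VC(op5, invoked at 8): max of VC(op3)=(2, 2), VC(op4)=(2, 0), then +1 on thread W1 → (2, 3)
VC(op8, invoked at 14): max of VC(op5)=(2, 3), then +1 on thread W1 → (2, 4)
VC(op7, invoked at 13): max of VC(op6)=(3, 0), VC(op8)=(2, 4), then +1 on thread W0 → (4, 4)
target: VC(op8) = (2, 4)

(2, 4)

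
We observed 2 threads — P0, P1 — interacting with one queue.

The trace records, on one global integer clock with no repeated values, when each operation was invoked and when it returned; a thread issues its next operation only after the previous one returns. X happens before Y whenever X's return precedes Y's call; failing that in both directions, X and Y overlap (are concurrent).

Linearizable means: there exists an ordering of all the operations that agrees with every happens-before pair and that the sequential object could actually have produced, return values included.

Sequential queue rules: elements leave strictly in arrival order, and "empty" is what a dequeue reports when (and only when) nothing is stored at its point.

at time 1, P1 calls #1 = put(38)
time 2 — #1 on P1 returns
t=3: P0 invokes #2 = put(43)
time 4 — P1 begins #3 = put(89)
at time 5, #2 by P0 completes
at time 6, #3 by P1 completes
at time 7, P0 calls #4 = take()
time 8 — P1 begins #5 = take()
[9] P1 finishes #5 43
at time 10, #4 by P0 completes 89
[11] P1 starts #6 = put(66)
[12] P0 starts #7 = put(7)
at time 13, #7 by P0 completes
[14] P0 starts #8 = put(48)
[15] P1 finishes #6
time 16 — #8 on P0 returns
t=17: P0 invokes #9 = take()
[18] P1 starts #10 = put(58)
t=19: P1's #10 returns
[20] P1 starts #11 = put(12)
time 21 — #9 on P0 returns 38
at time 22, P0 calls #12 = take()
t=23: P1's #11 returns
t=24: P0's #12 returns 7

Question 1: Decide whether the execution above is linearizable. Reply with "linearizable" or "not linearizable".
not linearizable

through event 9 a valid linearization exists; event 10 (#4 responding at time 10) ends that
real-time-consistent orders of the 5 completed operations: 4 — all fail the queue replay
one such order, #1, #2, #3, #4, #5, breaks at step 4 where #4 take() → 89 is illegal
one such order, #1, #2, #3, #5, #4, breaks at step 4 where #5 take() → 43 is illegal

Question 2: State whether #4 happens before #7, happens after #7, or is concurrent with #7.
Answer: before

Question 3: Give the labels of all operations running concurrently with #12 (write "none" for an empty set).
Answer: #11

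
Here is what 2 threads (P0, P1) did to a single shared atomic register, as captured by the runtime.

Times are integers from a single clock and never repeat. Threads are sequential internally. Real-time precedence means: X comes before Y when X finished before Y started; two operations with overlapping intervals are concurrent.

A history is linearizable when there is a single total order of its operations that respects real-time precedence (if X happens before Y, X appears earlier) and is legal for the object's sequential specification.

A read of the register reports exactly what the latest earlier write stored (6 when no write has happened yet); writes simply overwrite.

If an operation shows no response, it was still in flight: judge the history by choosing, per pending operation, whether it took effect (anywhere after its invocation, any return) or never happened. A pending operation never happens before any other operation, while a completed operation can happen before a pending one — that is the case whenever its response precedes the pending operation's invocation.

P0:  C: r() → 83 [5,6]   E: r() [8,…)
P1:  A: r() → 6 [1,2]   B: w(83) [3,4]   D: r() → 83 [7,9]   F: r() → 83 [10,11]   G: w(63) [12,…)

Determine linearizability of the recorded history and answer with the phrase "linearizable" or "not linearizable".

linearizable

witness order: A, B, C, D, E, F
step 1: A r() → 6 — value 6
step 2: B w(83) — value 83
step 3: C r() → 83 — value 83
step 4: D r() → 83 — value 83
step 5: E r() (pending, included) — value 83
step 6: F r() → 83 — value 83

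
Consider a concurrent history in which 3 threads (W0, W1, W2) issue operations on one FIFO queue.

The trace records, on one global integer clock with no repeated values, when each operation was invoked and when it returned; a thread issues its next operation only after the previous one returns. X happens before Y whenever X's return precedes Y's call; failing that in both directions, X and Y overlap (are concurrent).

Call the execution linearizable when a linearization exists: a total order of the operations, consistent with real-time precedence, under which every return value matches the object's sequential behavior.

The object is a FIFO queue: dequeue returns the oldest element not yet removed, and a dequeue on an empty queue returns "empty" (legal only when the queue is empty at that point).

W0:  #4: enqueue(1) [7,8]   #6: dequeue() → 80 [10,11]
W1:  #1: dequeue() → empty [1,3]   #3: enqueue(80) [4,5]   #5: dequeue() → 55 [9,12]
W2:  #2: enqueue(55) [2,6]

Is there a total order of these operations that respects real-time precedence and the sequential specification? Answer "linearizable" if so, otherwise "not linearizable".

witness order: #1, #2, #3, #4, #5, #6
step 1: #1 dequeue() → empty — queue <>
step 2: #2 enqueue(55) — queue <55>
step 3: #3 enqueue(80) — queue <55,80>
step 4: #4 enqueue(1) — queue <55,80,1>
step 5: #5 dequeue() → 55 — queue <80,1>
step 6: #6 dequeue() → 80 — queue <1>

linearizable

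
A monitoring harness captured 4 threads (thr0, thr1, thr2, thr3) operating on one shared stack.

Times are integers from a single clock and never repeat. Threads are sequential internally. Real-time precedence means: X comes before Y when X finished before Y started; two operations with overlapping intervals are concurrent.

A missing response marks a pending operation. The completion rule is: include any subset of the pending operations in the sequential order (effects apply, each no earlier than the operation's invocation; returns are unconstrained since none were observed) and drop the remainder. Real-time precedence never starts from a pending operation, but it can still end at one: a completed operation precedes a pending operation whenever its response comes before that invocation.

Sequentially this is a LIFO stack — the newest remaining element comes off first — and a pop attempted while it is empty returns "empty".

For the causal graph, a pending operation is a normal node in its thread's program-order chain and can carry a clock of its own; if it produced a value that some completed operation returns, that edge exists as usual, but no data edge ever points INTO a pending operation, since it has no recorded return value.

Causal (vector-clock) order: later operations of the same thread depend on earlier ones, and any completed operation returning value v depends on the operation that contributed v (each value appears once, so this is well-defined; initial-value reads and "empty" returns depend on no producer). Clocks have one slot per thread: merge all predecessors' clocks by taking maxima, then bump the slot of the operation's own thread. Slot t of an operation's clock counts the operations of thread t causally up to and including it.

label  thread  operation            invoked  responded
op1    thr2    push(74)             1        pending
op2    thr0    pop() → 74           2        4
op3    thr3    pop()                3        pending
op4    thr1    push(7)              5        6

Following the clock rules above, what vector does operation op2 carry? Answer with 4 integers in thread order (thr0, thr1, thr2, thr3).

(1, 0, 1, 0)

no predecessors for op3 (invoked 3): thr3 increments from zero → (0, 0, 0, 1)
no predecessors for op1 (invoked 1): thr2 increments from zero → (0, 0, 1, 0)
no predecessors for op4 (invoked 5): thr1 increments from zero → (0, 1, 0, 0)
invoked at 2, op2 merges VC(op1)=(0, 0, 1, 0) and bumps thr0's slot → (1, 0, 1, 0)
target: VC(op2) = (1, 0, 1, 0)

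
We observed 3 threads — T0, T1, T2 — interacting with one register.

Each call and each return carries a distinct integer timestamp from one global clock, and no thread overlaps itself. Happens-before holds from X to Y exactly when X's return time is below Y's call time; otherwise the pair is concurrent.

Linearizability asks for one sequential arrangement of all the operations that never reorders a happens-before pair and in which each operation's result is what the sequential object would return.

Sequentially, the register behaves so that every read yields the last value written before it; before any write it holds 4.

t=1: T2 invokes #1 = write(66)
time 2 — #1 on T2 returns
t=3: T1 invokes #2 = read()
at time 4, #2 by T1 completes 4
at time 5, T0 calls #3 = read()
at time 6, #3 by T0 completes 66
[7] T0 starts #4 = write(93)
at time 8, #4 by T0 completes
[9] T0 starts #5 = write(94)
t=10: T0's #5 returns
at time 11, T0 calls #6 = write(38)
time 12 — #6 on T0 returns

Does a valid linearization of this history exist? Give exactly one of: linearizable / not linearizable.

not linearizable

cut after 3 events: linearizable; cut after 4 events (#2 responds, time 4): not linearizable
exhaustive check: the 2 completed register ops admit one real-time order; illegal
e.g. #1, #2: illegal at step 2, since #2 read() → 4 cannot apply there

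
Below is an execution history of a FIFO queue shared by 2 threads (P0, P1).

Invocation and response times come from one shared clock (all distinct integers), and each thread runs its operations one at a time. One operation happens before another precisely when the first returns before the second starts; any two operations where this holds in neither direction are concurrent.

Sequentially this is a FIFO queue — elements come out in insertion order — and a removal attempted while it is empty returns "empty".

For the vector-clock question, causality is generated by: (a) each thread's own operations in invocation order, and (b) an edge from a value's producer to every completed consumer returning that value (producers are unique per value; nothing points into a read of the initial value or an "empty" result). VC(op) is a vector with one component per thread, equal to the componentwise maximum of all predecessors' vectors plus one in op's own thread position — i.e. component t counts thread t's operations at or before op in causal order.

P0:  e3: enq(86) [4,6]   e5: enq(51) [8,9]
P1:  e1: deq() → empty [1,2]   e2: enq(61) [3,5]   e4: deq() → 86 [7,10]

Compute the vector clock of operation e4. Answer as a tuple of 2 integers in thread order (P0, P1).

no predecessors for e1 (invoked 1): P1 increments from zero → (0, 1)
no predecessors for e3 (invoked 4): P0 increments from zero → (1, 0)
from VC(e1)=(0, 1), e2 (invoked 3) maxes components and bumps P1 → (0, 2)
from VC(e3)=(1, 0), e5 (invoked 8) maxes components and bumps P0 → (2, 0)
from VC(e2)=(0, 2), VC(e3)=(1, 0), e4 (invoked 7) maxes components and bumps P1 → (1, 3)
target: VC(e4) = (1, 3)

(1, 3)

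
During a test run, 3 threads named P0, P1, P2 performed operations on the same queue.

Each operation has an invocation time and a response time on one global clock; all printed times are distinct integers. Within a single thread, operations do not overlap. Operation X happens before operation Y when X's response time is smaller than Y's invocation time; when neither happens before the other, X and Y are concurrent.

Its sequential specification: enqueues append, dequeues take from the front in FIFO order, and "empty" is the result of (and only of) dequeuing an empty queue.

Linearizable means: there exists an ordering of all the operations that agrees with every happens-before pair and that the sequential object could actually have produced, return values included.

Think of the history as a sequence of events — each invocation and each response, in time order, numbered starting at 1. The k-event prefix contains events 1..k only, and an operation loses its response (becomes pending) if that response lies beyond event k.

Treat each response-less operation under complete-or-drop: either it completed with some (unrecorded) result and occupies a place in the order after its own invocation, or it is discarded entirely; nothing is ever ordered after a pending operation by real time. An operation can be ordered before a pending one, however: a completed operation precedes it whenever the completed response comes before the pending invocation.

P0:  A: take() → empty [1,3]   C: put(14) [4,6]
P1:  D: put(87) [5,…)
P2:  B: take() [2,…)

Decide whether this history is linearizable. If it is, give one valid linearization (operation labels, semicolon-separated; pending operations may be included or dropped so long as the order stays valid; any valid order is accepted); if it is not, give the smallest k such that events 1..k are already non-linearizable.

linearizable — witness: A; B; C

step 1: A take() → empty — queue <>
step 2: B take() (pending, included) — queue <>
step 3: C put(14) — queue <14>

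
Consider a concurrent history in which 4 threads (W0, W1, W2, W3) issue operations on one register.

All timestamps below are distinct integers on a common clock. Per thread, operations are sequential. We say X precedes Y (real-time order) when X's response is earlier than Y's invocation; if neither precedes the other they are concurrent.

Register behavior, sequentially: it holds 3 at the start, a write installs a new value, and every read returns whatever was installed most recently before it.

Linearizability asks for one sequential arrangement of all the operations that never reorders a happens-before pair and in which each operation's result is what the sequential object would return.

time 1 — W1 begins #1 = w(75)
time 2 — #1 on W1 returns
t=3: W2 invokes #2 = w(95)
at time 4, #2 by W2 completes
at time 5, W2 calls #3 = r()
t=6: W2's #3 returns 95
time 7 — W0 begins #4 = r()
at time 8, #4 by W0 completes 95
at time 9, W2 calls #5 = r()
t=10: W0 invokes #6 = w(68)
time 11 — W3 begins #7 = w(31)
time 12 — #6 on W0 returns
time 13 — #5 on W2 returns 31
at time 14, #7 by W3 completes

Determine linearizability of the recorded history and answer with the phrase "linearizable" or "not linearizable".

a witness: #1, #2, #3, #4, #6, #7, #5
step 1: #1 w(75) — value 75
step 2: #2 w(95) — value 95
step 3: #3 r() → 95 — value 95
step 4: #4 r() → 95 — value 95
step 5: #6 w(68) — value 68
step 6: #7 w(31) — value 31
step 7: #5 r() → 31 — value 31

linearizable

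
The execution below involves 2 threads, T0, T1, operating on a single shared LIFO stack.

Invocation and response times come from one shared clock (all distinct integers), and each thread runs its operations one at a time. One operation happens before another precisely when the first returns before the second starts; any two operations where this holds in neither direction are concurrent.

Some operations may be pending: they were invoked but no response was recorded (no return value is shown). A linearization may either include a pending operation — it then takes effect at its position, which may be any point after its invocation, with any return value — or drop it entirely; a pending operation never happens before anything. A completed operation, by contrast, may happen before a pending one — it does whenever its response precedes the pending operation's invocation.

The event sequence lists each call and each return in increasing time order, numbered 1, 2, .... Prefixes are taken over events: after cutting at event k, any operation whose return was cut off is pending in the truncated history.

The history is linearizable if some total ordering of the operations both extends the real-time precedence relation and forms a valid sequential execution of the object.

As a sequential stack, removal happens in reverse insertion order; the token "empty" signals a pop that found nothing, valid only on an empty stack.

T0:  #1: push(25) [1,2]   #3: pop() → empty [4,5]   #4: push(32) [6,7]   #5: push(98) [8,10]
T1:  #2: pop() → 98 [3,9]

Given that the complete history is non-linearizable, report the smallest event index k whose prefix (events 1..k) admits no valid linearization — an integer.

events 1..8 are linearizable; a witness order is #1, #2, #3, #4:
step 1: #1 push(25) — stack <25>
step 2: #2 pop() (pending, included) — stack <>
step 3: #3 pop() → empty — stack <>
step 4: #4 push(32) — stack <32>
once event 9 joins (#2's response, time 9), exhaustive search finds no witness
no escape via the 1 pending operation (#5): every completion choice fails
take #1, #2, #3, #4 (pending dropped): step 2 already fails, because #2 pop() → 98 cannot occur there
take #1, #3, #2, #4 (pending dropped): step 2 already fails, because #3 pop() → empty cannot occur there

9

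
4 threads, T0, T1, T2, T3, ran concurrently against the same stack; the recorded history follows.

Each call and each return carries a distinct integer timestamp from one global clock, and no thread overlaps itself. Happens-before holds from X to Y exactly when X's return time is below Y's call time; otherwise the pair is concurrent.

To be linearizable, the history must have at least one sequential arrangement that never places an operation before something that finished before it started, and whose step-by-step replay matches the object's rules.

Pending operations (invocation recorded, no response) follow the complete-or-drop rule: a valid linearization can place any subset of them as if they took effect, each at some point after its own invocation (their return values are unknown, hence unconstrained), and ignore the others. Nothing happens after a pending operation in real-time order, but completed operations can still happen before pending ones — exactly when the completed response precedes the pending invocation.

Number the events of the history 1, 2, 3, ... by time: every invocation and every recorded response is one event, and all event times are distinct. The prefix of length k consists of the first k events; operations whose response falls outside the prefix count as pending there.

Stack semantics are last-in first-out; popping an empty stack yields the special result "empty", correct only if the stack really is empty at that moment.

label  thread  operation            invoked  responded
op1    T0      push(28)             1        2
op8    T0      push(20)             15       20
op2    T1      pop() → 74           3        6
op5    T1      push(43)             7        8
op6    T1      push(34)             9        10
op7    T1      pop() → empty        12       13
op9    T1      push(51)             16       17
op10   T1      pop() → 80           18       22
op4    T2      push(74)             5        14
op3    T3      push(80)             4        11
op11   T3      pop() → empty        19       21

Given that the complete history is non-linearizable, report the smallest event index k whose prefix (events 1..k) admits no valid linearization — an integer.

13

events 1..12 are still linearizable — one witness is op1, op3, op4, op2, op5, op6:
1. op1 push(28), leaving stack <28>
2. op3 push(80), leaving stack <28,80>
3. op4 push(74) (pending, included), leaving stack <28,80,74>
4. op2 pop() → 74, leaving stack <28,80>
5. op5 push(43), leaving stack <28,80,43>
6. op6 push(34), leaving stack <28,80,43,34>
with event 13 included (op7 responding at time 13), all real-time-consistent orders fail
completion choices over the 1 pending operation (op4) were checked; none helps
one such order, op1, op2, op3, op5, op6, op7 (pending dropped), breaks at step 2 where op2 pop() → 74 is illegal
one such order, op1, op2, op5, op3, op6, op7 (pending dropped), breaks at step 2 where op2 pop() → 74 is illegal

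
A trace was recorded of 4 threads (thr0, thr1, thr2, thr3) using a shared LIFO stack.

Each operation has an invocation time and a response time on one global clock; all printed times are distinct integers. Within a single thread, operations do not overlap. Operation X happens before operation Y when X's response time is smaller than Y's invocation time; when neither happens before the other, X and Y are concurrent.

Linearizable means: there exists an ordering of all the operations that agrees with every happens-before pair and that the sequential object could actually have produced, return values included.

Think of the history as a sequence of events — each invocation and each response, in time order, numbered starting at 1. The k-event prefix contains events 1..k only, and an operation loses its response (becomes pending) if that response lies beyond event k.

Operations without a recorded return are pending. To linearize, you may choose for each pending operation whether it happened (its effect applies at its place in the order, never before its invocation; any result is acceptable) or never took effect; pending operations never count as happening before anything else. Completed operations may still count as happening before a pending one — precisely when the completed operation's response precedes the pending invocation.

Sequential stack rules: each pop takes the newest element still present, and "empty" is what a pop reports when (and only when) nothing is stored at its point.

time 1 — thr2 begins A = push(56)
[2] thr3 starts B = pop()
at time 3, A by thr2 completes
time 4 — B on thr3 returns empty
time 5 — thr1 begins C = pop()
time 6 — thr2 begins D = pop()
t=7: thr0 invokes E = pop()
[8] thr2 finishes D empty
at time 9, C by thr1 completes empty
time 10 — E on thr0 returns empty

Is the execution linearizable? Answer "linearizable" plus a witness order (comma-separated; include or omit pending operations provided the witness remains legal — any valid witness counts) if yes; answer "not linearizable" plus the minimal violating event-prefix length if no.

not linearizable — minimal violating prefix: 10 events

the violation lands at event 10, E's response at time 10: events 1..9 linearize, events 1..10 do not
every one of the 12 real-time-consistent orders over 5 completed LIFO stack ops fails the sequential spec
for example A, B, C, D, E fails at step 2: B pop() → empty is not legal there
for example A, B, C, E, D fails at step 2: B pop() → empty is not legal there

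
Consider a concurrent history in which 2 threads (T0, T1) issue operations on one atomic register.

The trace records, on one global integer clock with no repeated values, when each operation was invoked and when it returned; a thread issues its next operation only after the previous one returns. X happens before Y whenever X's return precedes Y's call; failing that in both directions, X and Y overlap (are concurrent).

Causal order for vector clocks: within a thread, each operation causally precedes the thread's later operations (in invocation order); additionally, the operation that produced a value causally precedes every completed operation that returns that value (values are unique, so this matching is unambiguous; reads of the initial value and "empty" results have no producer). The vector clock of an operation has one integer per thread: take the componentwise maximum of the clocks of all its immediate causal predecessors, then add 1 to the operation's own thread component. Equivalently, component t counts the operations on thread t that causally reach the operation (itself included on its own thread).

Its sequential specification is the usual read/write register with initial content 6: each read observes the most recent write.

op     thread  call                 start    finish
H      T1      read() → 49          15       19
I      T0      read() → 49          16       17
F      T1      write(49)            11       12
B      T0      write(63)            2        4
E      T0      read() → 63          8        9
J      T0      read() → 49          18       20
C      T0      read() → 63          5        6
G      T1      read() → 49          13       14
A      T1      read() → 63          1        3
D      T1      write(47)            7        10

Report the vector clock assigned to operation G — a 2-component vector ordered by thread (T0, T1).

VC(B, invoked at 2): no causal predecessors; +1 on T0 → (1, 0)
merge at A (invoked 1): VC(B)=(1, 0), own-thread bump on T1 → (1, 1)
merge at C (invoked 5): VC(B)=(1, 0), own-thread bump on T0 → (2, 0)
merge at D (invoked 7): VC(A)=(1, 1), own-thread bump on T1 → (1, 2)
merge at E (invoked 8): VC(B)=(1, 0), VC(C)=(2, 0), own-thread bump on T0 → (3, 0)
merge at F (invoked 11): VC(D)=(1, 2), own-thread bump on T1 → (1, 3)
merge at G (invoked 13): VC(F)=(1, 3), own-thread bump on T1 → (1, 4)
merge at H (invoked 15): VC(F)=(1, 3), VC(G)=(1, 4), own-thread bump on T1 → (1, 5)
merge at I (invoked 16): VC(E)=(3, 0), VC(F)=(1, 3), own-thread bump on T0 → (4, 3)
merge at J (invoked 18): VC(F)=(1, 3), VC(I)=(4, 3), own-thread bump on T0 → (5, 3)
target: VC(G) = (1, 4)

(1, 4)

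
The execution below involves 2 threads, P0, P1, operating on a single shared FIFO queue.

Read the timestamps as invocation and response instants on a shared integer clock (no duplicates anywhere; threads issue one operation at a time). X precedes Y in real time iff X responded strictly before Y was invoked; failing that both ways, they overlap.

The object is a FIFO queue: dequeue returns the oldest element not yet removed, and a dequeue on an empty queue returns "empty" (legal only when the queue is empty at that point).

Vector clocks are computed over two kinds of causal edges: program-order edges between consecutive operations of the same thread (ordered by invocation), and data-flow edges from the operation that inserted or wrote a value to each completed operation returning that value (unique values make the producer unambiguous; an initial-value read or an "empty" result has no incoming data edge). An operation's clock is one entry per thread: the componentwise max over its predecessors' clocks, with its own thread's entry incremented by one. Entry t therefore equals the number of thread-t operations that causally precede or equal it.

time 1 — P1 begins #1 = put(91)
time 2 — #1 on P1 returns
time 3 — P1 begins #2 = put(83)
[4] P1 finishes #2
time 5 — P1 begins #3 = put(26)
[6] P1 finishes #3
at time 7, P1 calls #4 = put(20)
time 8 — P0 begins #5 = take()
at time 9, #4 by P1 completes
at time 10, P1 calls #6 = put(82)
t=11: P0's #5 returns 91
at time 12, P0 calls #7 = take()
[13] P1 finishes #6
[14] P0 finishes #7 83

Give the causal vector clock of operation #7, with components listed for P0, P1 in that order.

invoked at 1, #1 has no predecessors; its own P1 bump gives (0, 1)
#2, invoked 3, takes VC(#1)=(0, 1) under max, adds 1 for P1 → (0, 2)
#5, invoked 8, takes VC(#1)=(0, 1) under max, adds 1 for P0 → (1, 1)
#3, invoked 5, takes VC(#2)=(0, 2) under max, adds 1 for P1 → (0, 3)
#4, invoked 7, takes VC(#3)=(0, 3) under max, adds 1 for P1 → (0, 4)
#7, invoked 12, takes VC(#2)=(0, 2), VC(#5)=(1, 1) under max, adds 1 for P0 → (2, 2)
#6, invoked 10, takes VC(#4)=(0, 4) under max, adds 1 for P1 → (0, 5)
target: VC(#7) = (2, 2)

(2, 2)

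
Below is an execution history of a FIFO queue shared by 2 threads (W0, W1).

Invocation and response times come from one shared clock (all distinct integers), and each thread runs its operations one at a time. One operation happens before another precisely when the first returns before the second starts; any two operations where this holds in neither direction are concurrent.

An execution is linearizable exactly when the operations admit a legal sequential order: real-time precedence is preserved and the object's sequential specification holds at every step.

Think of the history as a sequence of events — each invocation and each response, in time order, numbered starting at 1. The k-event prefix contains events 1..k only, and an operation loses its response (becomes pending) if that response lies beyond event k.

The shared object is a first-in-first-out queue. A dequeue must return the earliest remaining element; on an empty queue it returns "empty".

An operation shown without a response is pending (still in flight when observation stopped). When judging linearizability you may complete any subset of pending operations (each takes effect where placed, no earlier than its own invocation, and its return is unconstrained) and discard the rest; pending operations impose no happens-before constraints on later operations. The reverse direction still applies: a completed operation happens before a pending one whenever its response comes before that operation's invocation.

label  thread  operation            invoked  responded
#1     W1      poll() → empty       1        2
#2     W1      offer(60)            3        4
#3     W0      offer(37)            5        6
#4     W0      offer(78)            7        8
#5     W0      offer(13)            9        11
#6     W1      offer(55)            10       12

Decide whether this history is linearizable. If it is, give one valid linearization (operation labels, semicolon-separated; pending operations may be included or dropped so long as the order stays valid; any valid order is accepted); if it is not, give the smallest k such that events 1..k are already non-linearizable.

after step 1 (#1 poll() → empty): queue <>
after step 2 (#2 offer(60)): queue <60>
after step 3 (#3 offer(37)): queue <60,37>
after step 4 (#4 offer(78)): queue <60,37,78>
after step 5 (#5 offer(13)): queue <60,37,78,13>
after step 6 (#6 offer(55)): queue <60,37,78,13,55>

linearizable — witness: #1; #2; #3; #4; #5; #6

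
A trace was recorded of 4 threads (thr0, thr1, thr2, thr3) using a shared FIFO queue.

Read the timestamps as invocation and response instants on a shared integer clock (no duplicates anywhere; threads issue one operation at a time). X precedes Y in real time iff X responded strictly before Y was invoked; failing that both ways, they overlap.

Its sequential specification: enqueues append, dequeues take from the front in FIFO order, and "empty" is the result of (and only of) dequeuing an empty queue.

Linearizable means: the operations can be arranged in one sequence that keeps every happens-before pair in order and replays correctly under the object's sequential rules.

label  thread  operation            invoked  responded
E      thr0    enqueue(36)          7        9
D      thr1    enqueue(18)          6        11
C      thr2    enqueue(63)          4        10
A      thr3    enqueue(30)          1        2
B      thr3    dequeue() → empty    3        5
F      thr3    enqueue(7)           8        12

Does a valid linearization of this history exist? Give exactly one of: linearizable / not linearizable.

not linearizable

through event 4 a valid linearization exists; event 5 (B responding at time 5) ends that
exhaustive check: the 2 completed FIFO queue ops admit one real-time order; illegal
include/drop combinations of the 1 pending operation (C) were all tried; none helps
e.g. A, B (pending dropped): illegal at step 2, since B dequeue() → empty cannot apply there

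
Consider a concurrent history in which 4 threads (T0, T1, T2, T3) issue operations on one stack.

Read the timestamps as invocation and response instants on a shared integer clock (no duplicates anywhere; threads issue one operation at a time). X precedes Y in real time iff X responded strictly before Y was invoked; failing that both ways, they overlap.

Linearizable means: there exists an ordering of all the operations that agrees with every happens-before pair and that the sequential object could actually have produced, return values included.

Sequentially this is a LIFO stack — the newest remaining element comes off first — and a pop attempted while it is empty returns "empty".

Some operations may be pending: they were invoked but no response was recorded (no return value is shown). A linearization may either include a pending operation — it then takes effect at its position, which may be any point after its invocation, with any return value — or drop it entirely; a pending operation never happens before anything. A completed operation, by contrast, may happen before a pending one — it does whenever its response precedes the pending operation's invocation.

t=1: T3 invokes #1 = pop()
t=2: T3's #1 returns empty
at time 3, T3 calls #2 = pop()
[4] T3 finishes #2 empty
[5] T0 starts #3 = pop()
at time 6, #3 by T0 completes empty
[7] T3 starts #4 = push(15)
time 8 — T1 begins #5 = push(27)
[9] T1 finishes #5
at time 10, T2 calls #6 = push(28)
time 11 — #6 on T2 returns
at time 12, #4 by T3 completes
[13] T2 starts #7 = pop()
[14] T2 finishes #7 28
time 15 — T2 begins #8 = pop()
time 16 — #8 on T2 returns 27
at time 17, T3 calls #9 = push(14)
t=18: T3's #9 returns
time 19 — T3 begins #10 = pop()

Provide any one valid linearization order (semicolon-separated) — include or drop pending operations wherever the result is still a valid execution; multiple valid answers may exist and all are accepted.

step 1: #1 pop() → empty — stack <>
step 2: #2 pop() → empty — stack <>
step 3: #3 pop() → empty — stack <>
step 4: #4 push(15) — stack <15>
step 5: #5 push(27) — stack <15,27>
step 6: #6 push(28) — stack <15,27,28>
step 7: #7 pop() → 28 — stack <15,27>
step 8: #8 pop() → 27 — stack <15>
step 9: #9 push(14) — stack <15,14>

#1; #2; #3; #4; #5; #6; #7; #8; #9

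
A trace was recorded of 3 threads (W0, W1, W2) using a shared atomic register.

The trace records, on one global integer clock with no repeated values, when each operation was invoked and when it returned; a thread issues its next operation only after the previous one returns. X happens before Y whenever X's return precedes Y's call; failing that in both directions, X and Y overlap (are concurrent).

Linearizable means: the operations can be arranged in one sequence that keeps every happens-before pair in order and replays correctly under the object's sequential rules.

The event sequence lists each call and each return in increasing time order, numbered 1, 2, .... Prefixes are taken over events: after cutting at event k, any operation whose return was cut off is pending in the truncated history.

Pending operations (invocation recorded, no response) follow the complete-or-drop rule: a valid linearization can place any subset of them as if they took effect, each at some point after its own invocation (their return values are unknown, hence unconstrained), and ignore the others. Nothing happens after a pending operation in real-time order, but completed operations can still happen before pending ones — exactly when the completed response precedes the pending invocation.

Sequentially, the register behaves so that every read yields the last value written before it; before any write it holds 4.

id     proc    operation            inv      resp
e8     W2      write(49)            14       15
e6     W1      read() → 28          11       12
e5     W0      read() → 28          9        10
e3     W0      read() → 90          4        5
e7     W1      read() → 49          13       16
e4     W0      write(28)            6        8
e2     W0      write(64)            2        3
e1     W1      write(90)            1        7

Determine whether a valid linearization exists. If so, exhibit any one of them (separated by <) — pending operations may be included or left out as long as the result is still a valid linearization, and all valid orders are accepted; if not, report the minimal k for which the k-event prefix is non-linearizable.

step 1: e2 write(64) — value 64
step 2: e1 write(90) — value 90
step 3: e3 read() → 90 — value 90
step 4: e4 write(28) — value 28
step 5: e5 read() → 28 — value 28
step 6: e6 read() → 28 — value 28
step 7: e8 write(49) — value 49
step 8: e7 read() → 49 — value 49

linearizable — witness: e2 < e1 < e3 < e4 < e5 < e6 < e8 < e7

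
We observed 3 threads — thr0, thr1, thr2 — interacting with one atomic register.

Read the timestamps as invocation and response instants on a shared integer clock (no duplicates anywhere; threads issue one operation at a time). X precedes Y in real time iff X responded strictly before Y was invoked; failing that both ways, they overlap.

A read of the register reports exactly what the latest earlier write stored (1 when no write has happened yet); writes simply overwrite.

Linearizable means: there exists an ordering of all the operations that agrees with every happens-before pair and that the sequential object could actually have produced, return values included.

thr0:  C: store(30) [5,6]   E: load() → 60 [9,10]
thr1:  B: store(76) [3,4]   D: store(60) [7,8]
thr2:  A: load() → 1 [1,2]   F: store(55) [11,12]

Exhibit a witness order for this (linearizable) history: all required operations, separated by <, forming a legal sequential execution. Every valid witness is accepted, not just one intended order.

1. A load() → 1, leaving value 1
2. B store(76), leaving value 76
3. C store(30), leaving value 30
4. D store(60), leaving value 60
5. E load() → 60, leaving value 60
6. F store(55), leaving value 55

A < B < C < D < E < F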